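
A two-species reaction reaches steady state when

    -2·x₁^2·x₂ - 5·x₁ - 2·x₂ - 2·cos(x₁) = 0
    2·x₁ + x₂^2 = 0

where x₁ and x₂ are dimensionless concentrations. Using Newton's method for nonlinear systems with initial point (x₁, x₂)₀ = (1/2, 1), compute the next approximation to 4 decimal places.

(-0.7016, 1.2016)

At (1/2, 1): F = (-6.755165, 2.0000).
Jacobian J = [[-4·x₁·x₂ + 2·sin(x₁) - 5, -2·x₁^2 - 2], [2, 2·x₂]].
At the point, J = [[-6.041149, -2.5000], [2.0000, 2.0000]] (det J = -7.082298).
Solving J·Δ = −F gives Δ = (-1.2016, 0.2016).
Then the next iterate is (x₁, x₂)₁ = (-0.7016, 1.2016).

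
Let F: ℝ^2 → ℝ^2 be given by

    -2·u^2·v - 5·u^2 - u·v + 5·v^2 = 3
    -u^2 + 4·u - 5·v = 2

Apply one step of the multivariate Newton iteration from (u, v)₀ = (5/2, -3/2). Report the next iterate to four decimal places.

(-19.9000, 4.8300)

At (5/2, -3/2): F = (-0.5000, 9.2500).
Jacobian J = [[-4·u·v - 10·u - v, -2·u^2 - u + 10·v], [-2·u + 4, -5]].
At the point, J = [[-8.5000, -30.0000], [-1.0000, -5.0000]] (det J = 12.5000).
Solving J·Δ = −F gives Δ = (-22.4000, 6.3300).
Then the next iterate is (u, v)₁ = (-19.9000, 4.8300).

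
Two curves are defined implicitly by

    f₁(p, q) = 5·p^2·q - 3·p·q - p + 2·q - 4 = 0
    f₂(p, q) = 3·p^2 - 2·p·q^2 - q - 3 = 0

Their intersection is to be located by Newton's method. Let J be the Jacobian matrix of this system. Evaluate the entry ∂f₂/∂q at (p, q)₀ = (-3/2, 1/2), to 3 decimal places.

∂f₂/∂q = -4·p·q - 1.
At (-3/2, 1/2) this is 2.000.

2.000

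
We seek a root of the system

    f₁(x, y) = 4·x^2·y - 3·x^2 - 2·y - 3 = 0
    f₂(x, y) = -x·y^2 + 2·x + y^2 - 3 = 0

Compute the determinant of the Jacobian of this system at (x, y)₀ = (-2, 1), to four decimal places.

-38.0000

J = [[8·x·y - 6·x, 4·x^2 - 2], [-y^2 + 2, -2·x·y + 2·y]].
At the point, J = [[-4.0000, 14.0000], [1.0000, 6.0000]].
det J = -38.0000.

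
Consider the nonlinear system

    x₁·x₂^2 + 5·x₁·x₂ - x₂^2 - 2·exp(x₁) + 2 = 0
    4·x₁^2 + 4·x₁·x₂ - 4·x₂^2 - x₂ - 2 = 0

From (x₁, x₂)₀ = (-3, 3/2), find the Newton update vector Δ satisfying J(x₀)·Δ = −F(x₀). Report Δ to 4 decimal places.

(1.2217, -0.6596)

At (-3, 3/2): F = (-29.599574, 5.5000).
Jacobian J = [[x₂^2 + 5·x₂ - 2·exp(x₁), 2·x₁·x₂ + 5·x₁ - 2·x₂], [8·x₁ + 4·x₂, 4·x₁ - 8·x₂ - 1]].
At the point, J = [[9.650426, -27.0000], [-18.0000, -25.0000]] (det J = -727.260647).
Solving J·Δ = −F gives Δ = (1.2217, -0.6596).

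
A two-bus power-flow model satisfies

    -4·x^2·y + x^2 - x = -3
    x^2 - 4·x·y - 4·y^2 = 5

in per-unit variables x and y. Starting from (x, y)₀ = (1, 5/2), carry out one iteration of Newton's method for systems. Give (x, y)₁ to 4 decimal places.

(0.9717, 0.8844)

At (1, 5/2): F = (-7.0000, -39.0000).
Jacobian J = [[-8·x·y + 2·x - 1, -4·x^2], [2·x - 4·y, -4·x - 8·y]].
At the point, J = [[-19.0000, -4.0000], [-8.0000, -24.0000]] (det J = 424.0000).
Solving J·Δ = −F gives Δ = (-0.0283, -1.6156).
Then the next iterate is (x, y)₁ = (0.9717, 0.8844).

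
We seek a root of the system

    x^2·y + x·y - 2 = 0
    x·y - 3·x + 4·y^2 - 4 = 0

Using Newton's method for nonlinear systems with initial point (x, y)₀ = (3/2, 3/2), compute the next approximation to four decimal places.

(1.0541, 1.2468)

At (3/2, 3/2): F = (3.6250, 2.7500).
Jacobian J = [[2·x·y + y, x^2 + x], [y - 3, x + 8·y]].
At the point, J = [[6.0000, 3.7500], [-1.5000, 13.5000]] (det J = 86.6250).
Solving J·Δ = −F gives Δ = (-0.4459, -0.2532).
Then the next iterate is (x, y)₁ = (1.0541, 1.2468).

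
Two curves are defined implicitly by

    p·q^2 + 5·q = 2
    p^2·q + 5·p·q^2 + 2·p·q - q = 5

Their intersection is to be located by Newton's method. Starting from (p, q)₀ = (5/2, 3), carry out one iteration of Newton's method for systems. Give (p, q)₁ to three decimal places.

(2.973, 1.012)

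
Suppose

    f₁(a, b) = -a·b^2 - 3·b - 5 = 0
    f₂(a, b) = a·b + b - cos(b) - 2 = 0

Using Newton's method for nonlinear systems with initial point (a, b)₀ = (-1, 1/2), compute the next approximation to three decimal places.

At (-1, 1/2): F = (-6.250, -2.87758).
Jacobian J = [[-b^2, -2·a·b - 3], [b, a + sin(b) + 1]].
At the point, J = [[-0.250, -2.000], [0.500, 0.47943]] (det J = 0.88014).
Solving J·Δ = −F gives Δ = (9.943, -4.368).
Then the next iterate is (a, b)₁ = (8.943, -3.868).

(8.943, -3.868)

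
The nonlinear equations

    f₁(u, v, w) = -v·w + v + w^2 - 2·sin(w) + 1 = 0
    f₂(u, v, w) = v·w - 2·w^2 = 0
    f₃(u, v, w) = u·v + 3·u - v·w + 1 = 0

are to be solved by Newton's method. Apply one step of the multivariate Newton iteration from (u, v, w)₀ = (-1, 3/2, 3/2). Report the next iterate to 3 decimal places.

(-2.352, -2.195, -0.232)

At (-1, 3/2, 3/2): F = (0.50501, -2.250, -5.750).
Jacobian J = [[0, -w + 1, -v + 2·w - 2·cos(w)], [0, w, v - 4·w], [v + 3, u - w, -v]].
At the point, J = [[0.000, -0.500, 1.35853], [0.000, 1.500, -4.500], [4.500, -2.500, -1.500]] (det J = 0.95495).
Solving J·Δ = −F gives Δ = (-1.352, -3.695, -1.732).
Then the next iterate is (u, v, w)₁ = (-2.352, -2.195, -0.232).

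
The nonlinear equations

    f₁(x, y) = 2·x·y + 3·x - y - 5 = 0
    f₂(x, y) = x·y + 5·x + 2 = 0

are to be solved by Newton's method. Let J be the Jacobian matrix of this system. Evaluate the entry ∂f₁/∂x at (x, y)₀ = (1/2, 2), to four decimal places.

∂f₁/∂x = 2·y + 3.
At (1/2, 2) this is 7.0000.

7.0000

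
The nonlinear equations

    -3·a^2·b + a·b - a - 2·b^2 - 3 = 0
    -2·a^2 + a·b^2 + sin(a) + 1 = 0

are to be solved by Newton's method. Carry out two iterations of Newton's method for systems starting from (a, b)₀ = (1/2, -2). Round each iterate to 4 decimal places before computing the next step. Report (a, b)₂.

(0.7235, 1.3529)

At (1/2, -2): F = (-11.0000, 2.979426).
Jacobian J = [[-6·a·b + b - 1, -3·a^2 + a - 4·b], [-4·a + b^2 + cos(a), 2·a·b]].
At the point, J = [[3.0000, 7.7500], [2.877583, -2.0000]] (det J = -28.301265).
Solving J·Δ = −F gives Δ = (-0.0385, 1.4343).
Then the next iterate is (a, b)₁ = (0.4615, -0.5657).
Round to (0.4615, -0.5657) and repeat: F = (-4.001151, 1.167015), J = [[0.000723, 2.085353], [-0.630598, -0.522141]].
Δ = (0.2620, 1.9186), so (a, b)₂ = (0.7235, 1.3529).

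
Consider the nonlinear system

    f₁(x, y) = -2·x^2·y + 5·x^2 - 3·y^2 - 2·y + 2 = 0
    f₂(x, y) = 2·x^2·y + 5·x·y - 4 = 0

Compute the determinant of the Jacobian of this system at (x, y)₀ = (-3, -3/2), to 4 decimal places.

-28.5000

J = [[-4·x·y + 10·x, -2·x^2 - 6·y - 2], [4·x·y + 5·y, 2·x^2 + 5·x]].
At the point, J = [[-48.0000, -11.0000], [10.5000, 3.0000]].
det J = -28.5000.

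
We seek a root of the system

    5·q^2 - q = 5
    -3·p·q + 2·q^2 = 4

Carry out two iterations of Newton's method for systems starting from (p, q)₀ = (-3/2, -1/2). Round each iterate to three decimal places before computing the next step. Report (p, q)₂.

(1.157, -0.913)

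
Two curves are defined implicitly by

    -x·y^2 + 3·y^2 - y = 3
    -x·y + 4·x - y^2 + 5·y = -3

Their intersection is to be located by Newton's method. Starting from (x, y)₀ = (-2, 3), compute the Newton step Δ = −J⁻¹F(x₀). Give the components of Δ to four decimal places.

(-4.3158, -2.6842)

At (-2, 3): F = (39.0000, 7.0000).
Jacobian J = [[-y^2, -2·x·y + 6·y - 1], [-y + 4, -x - 2·y + 5]].
At the point, J = [[-9.0000, 29.0000], [1.0000, 1.0000]] (det J = -38.0000).
Solving J·Δ = −F gives Δ = (-4.3158, -2.6842).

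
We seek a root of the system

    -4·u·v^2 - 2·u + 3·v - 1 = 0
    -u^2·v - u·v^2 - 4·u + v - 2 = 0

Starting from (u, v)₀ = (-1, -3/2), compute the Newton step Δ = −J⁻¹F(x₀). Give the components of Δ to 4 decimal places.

(0.4328, 0.0821)

At (-1, -3/2): F = (5.5000, 4.2500).
Jacobian J = [[-4·v^2 - 2, -8·u·v + 3], [-2·u·v - v^2 - 4, -u^2 - 2·u·v + 1]].
At the point, J = [[-11.0000, -9.0000], [-9.2500, -3.0000]] (det J = -50.2500).
Solving J·Δ = −F gives Δ = (0.4328, 0.0821).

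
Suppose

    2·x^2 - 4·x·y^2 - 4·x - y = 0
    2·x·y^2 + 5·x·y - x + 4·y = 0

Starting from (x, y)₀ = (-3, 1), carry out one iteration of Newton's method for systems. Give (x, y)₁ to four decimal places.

At (-3, 1): F = (41.0000, -14.0000).
Jacobian J = [[4·x - 4·y^2 - 4, -8·x·y - 1], [2·y^2 + 5·y - 1, 4·x·y + 5·x + 4]].
At the point, J = [[-20.0000, 23.0000], [6.0000, -23.0000]] (det J = 322.0000).
Solving J·Δ = −F gives Δ = (1.9286, -0.1056).
Then the next iterate is (x, y)₁ = (-1.0714, 0.8944).

(-1.0714, 0.8944)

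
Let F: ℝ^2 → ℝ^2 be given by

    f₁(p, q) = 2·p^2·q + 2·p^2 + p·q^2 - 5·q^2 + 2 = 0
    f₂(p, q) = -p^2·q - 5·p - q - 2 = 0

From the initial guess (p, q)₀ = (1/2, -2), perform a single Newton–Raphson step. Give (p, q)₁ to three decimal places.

(-0.587, -0.991)

At (1/2, -2): F = (-16.500, -2.000).
Jacobian J = [[4·p·q + 4·p + q^2, 2·p^2 + 2·p·q - 10·q], [-2·p·q - 5, -p^2 - 1]].
At the point, J = [[2.000, 18.500], [-3.000, -1.250]] (det J = 53.000).
Solving J·Δ = −F gives Δ = (-1.087, 1.009).
Then the next iterate is (p, q)₁ = (-0.587, -0.991).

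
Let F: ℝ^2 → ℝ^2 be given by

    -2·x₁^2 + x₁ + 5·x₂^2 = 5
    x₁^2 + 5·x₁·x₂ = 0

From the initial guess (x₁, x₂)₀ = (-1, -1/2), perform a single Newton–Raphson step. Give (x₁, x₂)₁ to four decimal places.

(0.0789, -0.7711)

At (-1, -1/2): F = (-6.7500, 3.5000).
Jacobian J = [[-4·x₁ + 1, 10·x₂], [2·x₁ + 5·x₂, 5·x₁]].
At the point, J = [[5.0000, -5.0000], [-4.5000, -5.0000]] (det J = -47.5000).
Solving J·Δ = −F gives Δ = (1.0789, -0.2711).
Then the next iterate is (x₁, x₂)₁ = (0.0789, -0.7711).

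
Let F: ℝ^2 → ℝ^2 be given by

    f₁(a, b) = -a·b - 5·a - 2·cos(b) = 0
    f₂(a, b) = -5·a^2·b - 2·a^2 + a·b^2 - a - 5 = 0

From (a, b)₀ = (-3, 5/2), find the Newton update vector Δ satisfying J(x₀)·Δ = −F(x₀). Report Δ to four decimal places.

(12.9130, 17.3329)

At (-3, 5/2): F = (24.102287, -151.2500).
Jacobian J = [[-b - 5, -a + 2·sin(b)], [-10·a·b - 4·a + b^2 - 1, -5·a^2 + 2·a·b]].
At the point, J = [[-7.5000, 4.196944], [92.2500, -60.0000]] (det J = 62.831889).
Solving J·Δ = −F gives Δ = (12.9130, 17.3329).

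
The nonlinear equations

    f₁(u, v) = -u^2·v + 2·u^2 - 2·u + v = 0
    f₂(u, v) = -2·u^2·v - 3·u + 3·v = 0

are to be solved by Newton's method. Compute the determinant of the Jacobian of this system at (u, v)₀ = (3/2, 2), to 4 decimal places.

-15.7500

J = [[-2·u·v + 4·u - 2, -u^2 + 1], [-4·u·v - 3, -2·u^2 + 3]].
At the point, J = [[-2.0000, -1.2500], [-15.0000, -1.5000]].
det J = -15.7500.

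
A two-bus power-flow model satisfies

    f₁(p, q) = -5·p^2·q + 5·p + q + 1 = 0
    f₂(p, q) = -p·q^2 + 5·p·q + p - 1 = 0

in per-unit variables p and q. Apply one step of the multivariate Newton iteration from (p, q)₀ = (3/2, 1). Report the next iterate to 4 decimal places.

(-7.9000, 10.0000)

At (3/2, 1): F = (-1.7500, 6.5000).
Jacobian J = [[-10·p·q + 5, -5·p^2 + 1], [-q^2 + 5·q + 1, -2·p·q + 5·p]].
At the point, J = [[-10.0000, -10.2500], [5.0000, 4.5000]] (det J = 6.2500).
Solving J·Δ = −F gives Δ = (-9.4000, 9.0000).
Then the next iterate is (p, q)₁ = (-7.9000, 10.0000).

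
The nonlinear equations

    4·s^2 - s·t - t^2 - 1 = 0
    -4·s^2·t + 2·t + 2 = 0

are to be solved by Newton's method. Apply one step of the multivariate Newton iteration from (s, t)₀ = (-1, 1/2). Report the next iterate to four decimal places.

(-0.6176, 1.7647)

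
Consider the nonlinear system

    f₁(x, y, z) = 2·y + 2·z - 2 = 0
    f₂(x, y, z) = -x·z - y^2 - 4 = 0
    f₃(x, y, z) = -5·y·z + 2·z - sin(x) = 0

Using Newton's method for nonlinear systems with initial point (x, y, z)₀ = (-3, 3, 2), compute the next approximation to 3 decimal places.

(-64.263, 14.503, -13.503)

At (-3, 3, 2): F = (8.000, -7.000, -25.85888).
Jacobian J = [[0, 2, 2], [-z, -2·y, -x], [-cos(x), -5·z, -5·y + 2]].
At the point, J = [[0.000, 2.000, 2.000], [-2.000, -6.000, 3.000], [0.98999, -10.000, -13.000]] (det J = 5.81986).
Solving J·Δ = −F gives Δ = (-61.263, 11.503, -15.503).
Then the next iterate is (x, y, z)₁ = (-64.263, 14.503, -13.503).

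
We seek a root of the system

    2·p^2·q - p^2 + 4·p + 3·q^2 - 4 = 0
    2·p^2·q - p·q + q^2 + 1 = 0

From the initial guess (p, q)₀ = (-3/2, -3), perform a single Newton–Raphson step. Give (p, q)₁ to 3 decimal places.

At (-3/2, -3): F = (1.250, -8.000).
Jacobian J = [[4·p·q - 2·p + 4, 2·p^2 + 6·q], [4·p·q - q, 2·p^2 - p + 2·q]].
At the point, J = [[25.000, -13.500], [21.000, 0.000]] (det J = 283.500).
Solving J·Δ = −F gives Δ = (0.381, 0.798).
Then the next iterate is (p, q)₁ = (-1.119, -2.202).

(-1.119, -2.202)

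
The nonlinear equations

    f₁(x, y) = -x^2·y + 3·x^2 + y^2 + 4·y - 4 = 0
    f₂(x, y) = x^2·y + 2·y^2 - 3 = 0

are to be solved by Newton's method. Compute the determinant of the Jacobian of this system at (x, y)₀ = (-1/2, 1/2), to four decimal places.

-3.2500

J = [[-2·x·y + 6·x, -x^2 + 2·y + 4], [2·x·y, x^2 + 4·y]].
At the point, J = [[-2.5000, 4.7500], [-0.5000, 2.2500]].
det J = -3.2500.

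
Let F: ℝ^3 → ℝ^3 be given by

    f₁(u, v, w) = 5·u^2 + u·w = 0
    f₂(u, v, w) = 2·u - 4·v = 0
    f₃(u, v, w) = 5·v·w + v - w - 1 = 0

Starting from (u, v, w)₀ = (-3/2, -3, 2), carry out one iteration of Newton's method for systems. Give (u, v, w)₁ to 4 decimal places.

At (-3/2, -3, 2): F = (8.2500, 9.0000, -36.0000).
Jacobian J = [[10·u + w, 0, u], [2, -4, 0], [0, 5·w + 1, 5·v - 1]].
At the point, J = [[-13.0000, 0.0000, -1.5000], [2.0000, -4.0000, 0.0000], [0.0000, 11.0000, -16.0000]] (det J = -865.0000).
Solving J·Δ = −F gives Δ = (0.6884, 2.5942, -0.4665).
Then the next iterate is (u, v, w)₁ = (-0.8116, -0.4058, 1.5335).

(-0.8116, -0.4058, 1.5335)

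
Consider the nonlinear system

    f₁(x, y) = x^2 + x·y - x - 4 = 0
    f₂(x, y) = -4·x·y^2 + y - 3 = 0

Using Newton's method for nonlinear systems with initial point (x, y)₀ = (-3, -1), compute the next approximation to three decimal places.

(-1.669, -0.884)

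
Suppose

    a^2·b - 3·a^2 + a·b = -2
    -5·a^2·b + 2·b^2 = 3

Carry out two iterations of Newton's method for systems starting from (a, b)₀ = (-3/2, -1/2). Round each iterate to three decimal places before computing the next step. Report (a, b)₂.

(-0.845, -0.620)

At (-3/2, -1/2): F = (-5.125, 3.125).
Jacobian J = [[2·a·b - 6·a + b, a^2 + a], [-10·a·b, -5·a^2 + 4·b]].
At the point, J = [[10.000, 0.750], [-7.500, -13.250]] (det J = -126.875).
Solving J·Δ = −F gives Δ = (0.517, -0.057).
Then the next iterate is (a, b)₁ = (-0.983, -0.557).
Round to (-0.983, -0.557) and repeat: F = (-0.88956, 0.31161), J = [[6.43606, -0.01671], [-5.47531, -7.05945]].
Δ = (0.138, -0.063), so (a, b)₂ = (-0.845, -0.620).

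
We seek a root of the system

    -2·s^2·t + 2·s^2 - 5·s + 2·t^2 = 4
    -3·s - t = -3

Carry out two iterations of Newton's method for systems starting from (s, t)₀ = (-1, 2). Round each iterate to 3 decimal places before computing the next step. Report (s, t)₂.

At (-1, 2): F = (7.000, 4.000).
Jacobian J = [[-4·s·t + 4·s - 5, -2·s^2 + 4·t], [-3, -1]].
At the point, J = [[-1.000, 6.000], [-3.000, -1.000]] (det J = 19.000).
Solving J·Δ = −F gives Δ = (1.632, -0.895).
Then the next iterate is (s, t)₁ = (0.632, 1.105).
Round to (0.632, 1.105) and repeat: F = (-4.80183, -0.001), J = [[-5.26544, 3.62115], [-3.000, -1.000]].
Δ = (-0.298, 0.893), so (s, t)₂ = (0.334, 1.998).

(0.334, 1.998)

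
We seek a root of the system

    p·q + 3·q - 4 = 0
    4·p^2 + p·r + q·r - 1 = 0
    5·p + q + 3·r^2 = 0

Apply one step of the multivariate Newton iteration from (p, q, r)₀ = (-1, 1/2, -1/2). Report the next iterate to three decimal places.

At (-1, 1/2, -1/2): F = (-3.000, 3.250, -3.750).
Jacobian J = [[q, p + 3, 0], [8·p + r, r, p + q], [5, 1, 6·r]].
At the point, J = [[0.500, 2.000, 0.000], [-8.500, -0.500, -0.500], [5.000, 1.000, -3.000]] (det J = -55.000).
Solving J·Δ = −F gives Δ = (0.314, 1.422, -0.253).
Then the next iterate is (p, q, r)₁ = (-0.686, 1.922, -0.753).

(-0.686, 1.922, -0.753)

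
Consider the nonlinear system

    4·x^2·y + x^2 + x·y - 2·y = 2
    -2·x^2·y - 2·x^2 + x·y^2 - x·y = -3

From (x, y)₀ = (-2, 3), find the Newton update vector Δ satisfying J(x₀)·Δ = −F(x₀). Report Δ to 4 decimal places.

At (-2, 3): F = (38.0000, -41.0000).
Jacobian J = [[8·x·y + 2·x + y, 4·x^2 + x - 2], [-4·x·y - 4·x + y^2 - y, -2·x^2 + 2·x·y - x]].
At the point, J = [[-49.0000, 12.0000], [38.0000, -18.0000]] (det J = 426.0000).
Solving J·Δ = −F gives Δ = (0.4507, -1.3263).

(0.4507, -1.3263)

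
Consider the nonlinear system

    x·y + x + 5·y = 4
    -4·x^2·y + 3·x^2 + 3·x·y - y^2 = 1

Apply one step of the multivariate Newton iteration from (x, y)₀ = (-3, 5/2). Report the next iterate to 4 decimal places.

At (-3, 5/2): F = (-2.0000, -92.7500).
Jacobian J = [[y + 1, x + 5], [-8·x·y + 6·x + 3·y, -4·x^2 + 3·x - 2·y]].
At the point, J = [[3.5000, 2.0000], [49.5000, -50.0000]] (det J = -274.0000).
Solving J·Δ = −F gives Δ = (1.0420, -0.8234).
Then the next iterate is (x, y)₁ = (-1.9580, 1.6766).

(-1.9580, 1.6766)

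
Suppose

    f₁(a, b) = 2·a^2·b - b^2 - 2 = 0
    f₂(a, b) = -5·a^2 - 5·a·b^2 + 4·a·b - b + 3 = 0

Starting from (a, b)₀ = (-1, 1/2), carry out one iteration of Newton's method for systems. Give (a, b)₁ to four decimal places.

(-0.6977, 2.3547)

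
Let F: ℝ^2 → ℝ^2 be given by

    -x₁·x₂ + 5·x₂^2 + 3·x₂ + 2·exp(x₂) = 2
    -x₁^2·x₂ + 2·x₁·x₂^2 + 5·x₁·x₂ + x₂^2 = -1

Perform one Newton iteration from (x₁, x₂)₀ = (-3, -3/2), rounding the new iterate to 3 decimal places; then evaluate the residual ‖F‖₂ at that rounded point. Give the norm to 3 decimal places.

At (-3, -3/2): F = (0.69626, 25.750).
Jacobian J = [[-x₂, -x₁ + 10·x₂ + 2·exp(x₂) + 3], [-2·x₁·x₂ + 2·x₂^2 + 5·x₂, -x₁^2 + 4·x₁·x₂ + 5·x₁ + 2·x₂]].
At the point, J = [[1.500, -8.55374], [-12.000, -9.000]] (det J = -116.14488).
Solving J·Δ = −F gives Δ = (1.842, 0.404).
Then the next iterate is (x₁, x₂)₁ = (-1.158, -1.096).
Re-evaluating at (-1.158, -1.096): F = (0.11732, 7.23474), so ‖F‖₂ = 7.236.

7.236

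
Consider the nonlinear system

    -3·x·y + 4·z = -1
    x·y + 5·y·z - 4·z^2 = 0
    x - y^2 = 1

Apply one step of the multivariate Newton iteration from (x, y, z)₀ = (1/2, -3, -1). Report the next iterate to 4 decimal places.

At (1/2, -3, -1): F = (1.5000, 9.5000, -9.5000).
Jacobian J = [[-3·y, -3·x, 4], [y, x + 5·z, 5·y - 8·z], [1, -2·y, 0]].
At the point, J = [[9.0000, -1.5000, 4.0000], [-3.0000, -4.5000, -7.0000], [1.0000, 6.0000, 0.0000]] (det J = 334.5000).
Solving J·Δ = −F gives Δ = (-0.0605, 1.5934, 0.3587).
Then the next iterate is (x, y, z)₁ = (0.4395, -1.4066, -0.6413).

(0.4395, -1.4066, -0.6413)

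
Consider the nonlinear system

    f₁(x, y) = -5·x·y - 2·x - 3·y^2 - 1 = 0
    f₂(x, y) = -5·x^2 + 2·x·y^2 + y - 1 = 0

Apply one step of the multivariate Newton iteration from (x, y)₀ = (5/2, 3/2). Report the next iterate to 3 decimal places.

(0.942, 0.723)

At (5/2, 3/2): F = (-31.500, -19.500).
Jacobian J = [[-5·y - 2, -5·x - 6·y], [-10·x + 2·y^2, 4·x·y + 1]].
At the point, J = [[-9.500, -21.500], [-20.500, 16.000]] (det J = -592.750).
Solving J·Δ = −F gives Δ = (-1.558, -0.777).
Then the next iterate is (x, y)₁ = (0.942, 0.723).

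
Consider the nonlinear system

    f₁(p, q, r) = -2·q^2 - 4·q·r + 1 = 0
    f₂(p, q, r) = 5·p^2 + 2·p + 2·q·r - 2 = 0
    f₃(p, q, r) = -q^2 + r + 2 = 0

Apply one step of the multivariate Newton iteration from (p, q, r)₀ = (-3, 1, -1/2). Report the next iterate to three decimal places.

At (-3, 1, -1/2): F = (1.000, 36.000, 0.500).
Jacobian J = [[0, -4·q - 4·r, -4·q], [10·p + 2, 2·r, 2·q], [0, -2·q, 1]].
At the point, J = [[0.000, -2.000, -4.000], [-28.000, -1.000, 2.000], [0.000, -2.000, 1.000]] (det J = -280.000).
Solving J·Δ = −F gives Δ = (1.282, 0.300, 0.100).
Then the next iterate is (p, q, r)₁ = (-1.718, 1.300, -0.400).

(-1.718, 1.300, -0.400)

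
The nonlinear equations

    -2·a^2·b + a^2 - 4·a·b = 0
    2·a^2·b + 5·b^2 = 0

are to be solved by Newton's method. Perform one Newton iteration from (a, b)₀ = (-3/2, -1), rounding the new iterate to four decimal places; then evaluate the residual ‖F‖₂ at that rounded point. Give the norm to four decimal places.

At (-3/2, -1): F = (0.7500, 0.5000).
Jacobian J = [[-4·a·b + 2·a - 4·b, -2·a^2 - 4·a], [4·a·b, 2·a^2 + 10·b]].
At the point, J = [[-5.0000, 1.5000], [6.0000, -5.5000]] (det J = 18.5000).
Solving J·Δ = −F gives Δ = (0.2635, 0.3784).
Then the next iterate is (a, b)₁ = (-1.2365, -0.6216).
Re-evaluating at (-1.2365, -0.6216): F = (0.355267, 0.031164), so ‖F‖₂ = 0.3566.

0.3566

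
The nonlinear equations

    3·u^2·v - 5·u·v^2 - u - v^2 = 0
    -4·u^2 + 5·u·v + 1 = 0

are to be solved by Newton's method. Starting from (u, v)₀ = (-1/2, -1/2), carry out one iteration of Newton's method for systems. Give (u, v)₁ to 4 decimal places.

At (-1/2, -1/2): F = (0.5000, 1.2500).
Jacobian J = [[6·u·v - 5·v^2 - 1, 3·u^2 - 10·u·v - 2·v], [-8·u + 5·v, 5·u]].
At the point, J = [[-0.7500, -0.7500], [1.5000, -2.5000]] (det J = 3.0000).
Solving J·Δ = −F gives Δ = (0.1042, 0.5625).
Then the next iterate is (u, v)₁ = (-0.3958, 0.0625).

(-0.3958, 0.0625)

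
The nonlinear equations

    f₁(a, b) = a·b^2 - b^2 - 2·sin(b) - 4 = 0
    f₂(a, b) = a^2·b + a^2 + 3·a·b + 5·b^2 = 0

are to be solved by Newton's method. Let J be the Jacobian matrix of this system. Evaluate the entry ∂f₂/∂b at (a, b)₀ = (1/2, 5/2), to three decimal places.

∂f₂/∂b = a^2 + 3·a + 10·b.
At (1/2, 5/2) this is 26.750.

26.750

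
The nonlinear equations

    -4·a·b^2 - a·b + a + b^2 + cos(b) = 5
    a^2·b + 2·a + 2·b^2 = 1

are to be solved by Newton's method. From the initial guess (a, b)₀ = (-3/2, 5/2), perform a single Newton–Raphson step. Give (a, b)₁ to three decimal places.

At (-3/2, 5/2): F = (40.19886, 14.125).
Jacobian J = [[-4·b^2 - b + 1, -8·a·b - a + 2·b - sin(b)], [2·a·b + 2, a^2 + 4·b]].
At the point, J = [[-26.500, 35.90153], [-5.500, 12.250]] (det J = -127.16660).
Solving J·Δ = −F gives Δ = (-0.115, -1.205).
Then the next iterate is (a, b)₁ = (-1.615, 1.295).

(-1.615, 1.295)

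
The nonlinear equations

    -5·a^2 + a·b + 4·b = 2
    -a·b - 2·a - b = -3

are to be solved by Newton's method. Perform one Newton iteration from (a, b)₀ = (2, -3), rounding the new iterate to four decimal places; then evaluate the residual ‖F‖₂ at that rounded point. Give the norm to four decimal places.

9.5084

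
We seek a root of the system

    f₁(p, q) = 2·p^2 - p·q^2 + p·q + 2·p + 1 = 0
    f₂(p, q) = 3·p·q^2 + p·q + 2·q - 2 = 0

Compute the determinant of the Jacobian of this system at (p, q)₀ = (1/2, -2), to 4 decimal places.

-18.0000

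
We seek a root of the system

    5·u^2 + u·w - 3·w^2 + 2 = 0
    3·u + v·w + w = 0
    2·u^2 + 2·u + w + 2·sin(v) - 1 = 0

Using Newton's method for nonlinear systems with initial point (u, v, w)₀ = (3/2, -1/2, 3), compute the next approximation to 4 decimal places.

At (3/2, -1/2, 3): F = (-9.2500, 6.0000, 8.541149).
Jacobian J = [[10·u + w, 0, u - 6·w], [3, w, v + 1], [4·u + 2, 2·cos(v), 1]].
At the point, J = [[18.0000, 0.0000, -16.5000], [3.0000, 3.0000, 0.5000], [8.0000, 1.755165, 1.0000]] (det J = 347.322840).
Solving J·Δ = −F gives Δ = (-0.6605, -1.1260, -1.2811).
Then the next iterate is (u, v, w)₁ = (0.8395, -1.6260, 1.7189).

(0.8395, -1.6260, 1.7189)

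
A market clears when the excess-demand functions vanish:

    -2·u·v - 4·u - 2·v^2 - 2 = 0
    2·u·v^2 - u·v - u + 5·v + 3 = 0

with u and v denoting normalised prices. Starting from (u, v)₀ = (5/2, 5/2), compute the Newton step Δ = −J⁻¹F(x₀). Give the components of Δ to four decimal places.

(-3.9778, -0.0800)

At (5/2, 5/2): F = (-37.0000, 38.0000).
Jacobian J = [[-2·v - 4, -2·u - 4·v], [2·v^2 - v - 1, 4·u·v - u + 5]].
At the point, J = [[-9.0000, -15.0000], [9.0000, 27.5000]] (det J = -112.5000).
Solving J·Δ = −F gives Δ = (-3.9778, -0.0800).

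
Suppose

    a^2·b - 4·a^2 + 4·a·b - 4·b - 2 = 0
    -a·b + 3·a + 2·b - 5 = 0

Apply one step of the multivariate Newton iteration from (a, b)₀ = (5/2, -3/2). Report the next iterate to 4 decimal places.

At (5/2, -3/2): F = (-45.3750, 3.2500).
Jacobian J = [[2·a·b - 8·a + 4·b, a^2 + 4·a - 4], [-b + 3, -a + 2]].
At the point, J = [[-33.5000, 12.2500], [4.5000, -0.5000]] (det J = -38.3750).
Solving J·Δ = −F gives Δ = (-0.4463, 2.4837).
Then the next iterate is (a, b)₁ = (2.0537, 0.9837).

(2.0537, 0.9837)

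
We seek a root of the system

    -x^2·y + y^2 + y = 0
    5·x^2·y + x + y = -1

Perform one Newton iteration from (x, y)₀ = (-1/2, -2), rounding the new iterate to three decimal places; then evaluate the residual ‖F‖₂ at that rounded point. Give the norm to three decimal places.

1.276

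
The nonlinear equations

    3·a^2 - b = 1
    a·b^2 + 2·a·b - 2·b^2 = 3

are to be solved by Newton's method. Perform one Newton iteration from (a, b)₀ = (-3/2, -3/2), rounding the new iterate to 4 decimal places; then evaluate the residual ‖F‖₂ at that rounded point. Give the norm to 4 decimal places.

At (-3/2, -3/2): F = (7.2500, -6.3750).
Jacobian J = [[6·a, -1], [b^2 + 2·b, 2·a·b + 2·a - 4·b]].
At the point, J = [[-9.0000, -1.0000], [-0.7500, 7.5000]] (det J = -68.2500).
Solving J·Δ = −F gives Δ = (0.7033, 0.9203).
Then the next iterate is (a, b)₁ = (-0.7967, -0.5797).
Re-evaluating at (-0.7967, -0.5797): F = (1.483893, -3.016143), so ‖F‖₂ = 3.3614.

3.3614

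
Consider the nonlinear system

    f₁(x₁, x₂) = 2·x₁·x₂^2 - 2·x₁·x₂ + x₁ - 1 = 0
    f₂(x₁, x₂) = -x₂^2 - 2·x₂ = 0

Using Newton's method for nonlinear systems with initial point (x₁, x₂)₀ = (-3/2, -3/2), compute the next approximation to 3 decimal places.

At (-3/2, -3/2): F = (-13.750, 0.750).
Jacobian J = [[2·x₂^2 - 2·x₂ + 1, 4·x₁·x₂ - 2·x₁], [0, -2·x₂ - 2]].
At the point, J = [[8.500, 12.000], [0.000, 1.000]] (det J = 8.500).
Solving J·Δ = −F gives Δ = (2.676, -0.750).
Then the next iterate is (x₁, x₂)₁ = (1.176, -2.250).

(1.176, -2.250)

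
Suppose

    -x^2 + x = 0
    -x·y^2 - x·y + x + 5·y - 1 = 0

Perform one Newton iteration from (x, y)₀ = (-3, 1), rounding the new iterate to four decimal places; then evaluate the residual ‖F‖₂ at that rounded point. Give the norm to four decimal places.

3.6263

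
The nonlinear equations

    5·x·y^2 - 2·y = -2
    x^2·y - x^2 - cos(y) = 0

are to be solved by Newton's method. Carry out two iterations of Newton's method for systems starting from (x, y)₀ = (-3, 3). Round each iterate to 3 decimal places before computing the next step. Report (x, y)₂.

(-3.056, 0.636)

At (-3, 3): F = (-139.000, 18.98999).
Jacobian J = [[5·y^2, 10·x·y - 2], [2·x·y - 2·x, x^2 + sin(y)]].
At the point, J = [[45.000, -92.000], [-12.000, 9.14112]] (det J = -692.64960).
Solving J·Δ = −F gives Δ = (0.688, -1.174).
Then the next iterate is (x, y)₁ = (-2.312, 1.826).
Round to (-2.312, 1.826) and repeat: F = (-40.19623, 4.66770), J = [[16.67138, -44.21712], [-3.81942, 6.31296]].
Δ = (-0.744, -1.190), so (x, y)₂ = (-3.056, 0.636).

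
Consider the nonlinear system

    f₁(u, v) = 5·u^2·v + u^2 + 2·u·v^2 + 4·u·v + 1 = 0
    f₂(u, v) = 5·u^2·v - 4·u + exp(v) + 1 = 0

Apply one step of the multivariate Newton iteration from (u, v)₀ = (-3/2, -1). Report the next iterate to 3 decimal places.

(-3.404, 1.137)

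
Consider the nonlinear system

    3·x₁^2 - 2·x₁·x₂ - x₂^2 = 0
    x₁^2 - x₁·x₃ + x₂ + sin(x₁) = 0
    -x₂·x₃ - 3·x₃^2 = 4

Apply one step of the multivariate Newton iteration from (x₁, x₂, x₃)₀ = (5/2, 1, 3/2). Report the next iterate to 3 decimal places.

At (5/2, 1, 3/2): F = (12.750, 4.09847, -12.250).
Jacobian J = [[6·x₁ - 2·x₂, -2·x₁ - 2·x₂, 0], [2·x₁ - x₃ + cos(x₁), 1, -x₁], [0, -x₃, -x₂ - 6·x₃]].
At the point, J = [[13.000, -7.000, 0.000], [2.69886, 1.000, -2.500], [0.000, -1.500, -10.000]] (det J = -367.66995).
Solving J·Δ = −F gives Δ = (-1.840, -1.596, -0.986).
Then the next iterate is (x₁, x₂, x₃)₁ = (0.660, -0.596, 0.514).

(0.660, -0.596, 0.514)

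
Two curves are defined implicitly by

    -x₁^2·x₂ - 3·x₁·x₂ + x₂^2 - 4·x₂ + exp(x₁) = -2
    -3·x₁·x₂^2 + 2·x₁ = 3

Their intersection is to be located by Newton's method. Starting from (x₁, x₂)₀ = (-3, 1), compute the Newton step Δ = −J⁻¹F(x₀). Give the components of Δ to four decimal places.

At (-3, 1): F = (-0.950213, 0.0000).
Jacobian J = [[-2·x₁·x₂ - 3·x₂ + exp(x₁), -x₁^2 - 3·x₁ + 2·x₂ - 4], [-3·x₂^2 + 2, -6·x₁·x₂]].
At the point, J = [[3.049787, -2.0000], [-1.0000, 18.0000]] (det J = 52.896167).
Solving J·Δ = −F gives Δ = (0.3233, 0.0180).

(0.3233, 0.0180)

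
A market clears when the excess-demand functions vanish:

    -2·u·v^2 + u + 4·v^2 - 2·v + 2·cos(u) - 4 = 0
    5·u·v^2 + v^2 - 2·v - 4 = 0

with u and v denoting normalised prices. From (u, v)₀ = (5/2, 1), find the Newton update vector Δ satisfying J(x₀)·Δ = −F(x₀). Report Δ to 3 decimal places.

At (5/2, 1): F = (-6.10229, 7.500).
Jacobian J = [[-2·v^2 - 2·sin(u) + 1, -4·u·v + 8·v - 2], [5·v^2, 10·u·v + 2·v - 2]].
At the point, J = [[-2.19694, -4.000], [5.000, 25.000]] (det J = -34.92361).
Solving J·Δ = −F gives Δ = (-3.509, 0.402).

(-3.509, 0.402)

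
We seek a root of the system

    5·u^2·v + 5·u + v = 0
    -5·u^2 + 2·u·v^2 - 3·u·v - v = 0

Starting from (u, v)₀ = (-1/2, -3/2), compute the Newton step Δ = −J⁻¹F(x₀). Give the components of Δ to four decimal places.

(0.8980, -2.3776)

At (-1/2, -3/2): F = (-5.8750, -4.2500).
Jacobian J = [[10·u·v + 5, 5·u^2 + 1], [-10·u + 2·v^2 - 3·v, 4·u·v - 3·u - 1]].
At the point, J = [[12.5000, 2.2500], [14.0000, 3.5000]] (det J = 12.2500).
Solving J·Δ = −F gives Δ = (0.8980, -2.3776).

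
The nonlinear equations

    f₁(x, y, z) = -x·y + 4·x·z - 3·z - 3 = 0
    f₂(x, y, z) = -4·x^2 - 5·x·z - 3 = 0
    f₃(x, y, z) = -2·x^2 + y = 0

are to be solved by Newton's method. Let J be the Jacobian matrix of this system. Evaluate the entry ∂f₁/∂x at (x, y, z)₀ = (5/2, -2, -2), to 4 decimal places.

-6.0000

∂f₁/∂x = -y + 4·z.
At (5/2, -2, -2) this is -6.0000.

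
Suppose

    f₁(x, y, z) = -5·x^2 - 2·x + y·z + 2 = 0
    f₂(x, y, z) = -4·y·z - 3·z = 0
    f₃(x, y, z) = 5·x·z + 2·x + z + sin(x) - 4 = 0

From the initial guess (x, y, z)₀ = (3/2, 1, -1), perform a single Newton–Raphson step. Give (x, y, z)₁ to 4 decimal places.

(0.7902, 0.5724, -0.2443)

At (3/2, 1, -1): F = (-13.2500, 7.0000, -8.502505).
Jacobian J = [[-10·x - 2, z, y], [0, -4·z, -4·y - 3], [5·z + cos(x) + 2, 0, 5·x + 1]].
At the point, J = [[-17.0000, -1.0000, 1.0000], [0.0000, 4.0000, -7.0000], [-2.929263, 0.0000, 8.5000]] (det J = -586.787788).
Solving J·Δ = −F gives Δ = (-0.7098, -0.4276, 0.7557).
Then the next iterate is (x, y, z)₁ = (0.7902, 0.5724, -0.2443).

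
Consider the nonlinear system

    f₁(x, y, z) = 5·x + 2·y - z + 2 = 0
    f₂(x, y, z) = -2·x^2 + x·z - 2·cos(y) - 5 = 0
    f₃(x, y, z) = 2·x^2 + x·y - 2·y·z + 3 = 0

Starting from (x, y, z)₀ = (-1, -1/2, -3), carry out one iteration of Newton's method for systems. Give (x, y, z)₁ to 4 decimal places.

(-2.0878, -0.6366, -9.7120)

At (-1, -1/2, -3): F = (-1.0000, -5.755165, 2.5000).
Jacobian J = [[5, 2, -1], [-4·x + z, 2·sin(y), x], [4·x + y, x - 2·z, -2·y]].
At the point, J = [[5.0000, 2.0000, -1.0000], [1.0000, -0.958851, -1.0000], [-4.5000, 5.0000, 1.0000]] (det J = 26.520574).
Solving J·Δ = −F gives Δ = (-1.0878, -0.1366, -6.7120).
Then the next iterate is (x, y, z)₁ = (-2.0878, -0.6366, -9.7120).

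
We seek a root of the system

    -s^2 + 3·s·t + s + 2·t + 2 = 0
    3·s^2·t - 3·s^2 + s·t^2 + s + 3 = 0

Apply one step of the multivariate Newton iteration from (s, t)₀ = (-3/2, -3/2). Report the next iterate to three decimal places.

At (-3/2, -3/2): F = (2.000, -18.750).
Jacobian J = [[-2·s + 3·t + 1, 3·s + 2], [6·s·t - 6·s + t^2 + 1, 3·s^2 + 2·s·t]].
At the point, J = [[-0.500, -2.500], [25.750, 11.250]] (det J = 58.750).
Solving J·Δ = −F gives Δ = (0.415, 0.717).
Then the next iterate is (s, t)₁ = (-1.085, -0.783).

(-1.085, -0.783)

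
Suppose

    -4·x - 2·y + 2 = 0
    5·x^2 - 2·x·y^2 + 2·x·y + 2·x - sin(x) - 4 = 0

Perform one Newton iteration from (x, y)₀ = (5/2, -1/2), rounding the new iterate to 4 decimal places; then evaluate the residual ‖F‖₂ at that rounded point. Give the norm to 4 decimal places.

At (5/2, -1/2): F = (-7.0000, 27.901528).
Jacobian J = [[-4, -2], [10·x - 2·y^2 + 2·y - cos(x) + 2, -4·x·y + 2·x]].
At the point, J = [[-4.0000, -2.0000], [26.301144, 10.0000]] (det J = 12.602287).
Solving J·Δ = −F gives Δ = (1.1265, -5.7531).
Then the next iterate is (x, y)₁ = (3.6265, -6.2531).
Re-evaluating at (3.6265, -6.2531): F = (0.0002, -259.478533), so ‖F‖₂ = 259.4785.

259.4785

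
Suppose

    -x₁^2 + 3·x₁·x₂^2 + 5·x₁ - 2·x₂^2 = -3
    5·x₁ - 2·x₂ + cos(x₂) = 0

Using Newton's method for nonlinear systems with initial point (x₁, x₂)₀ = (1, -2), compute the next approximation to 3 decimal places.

(-5.138, -22.266)

At (1, -2): F = (11.000, 8.58385).
Jacobian J = [[-2·x₁ + 3·x₂^2 + 5, 6·x₁·x₂ - 4·x₂], [5, -sin(x₂) - 2]].
At the point, J = [[15.000, -4.000], [5.000, -1.09070]] (det J = 3.63946).
Solving J·Δ = −F gives Δ = (-6.138, -20.266).
Then the next iterate is (x₁, x₂)₁ = (-5.138, -22.266).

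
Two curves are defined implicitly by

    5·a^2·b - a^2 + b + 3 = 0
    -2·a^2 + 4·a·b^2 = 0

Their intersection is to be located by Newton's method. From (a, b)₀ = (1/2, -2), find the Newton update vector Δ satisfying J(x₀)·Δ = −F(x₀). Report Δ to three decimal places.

At (1/2, -2): F = (-1.750, 7.500).
Jacobian J = [[10·a·b - 2·a, 5·a^2 + 1], [-4·a + 4·b^2, 8·a·b]].
At the point, J = [[-11.000, 2.250], [14.000, -8.000]] (det J = 56.500).
Solving J·Δ = −F gives Δ = (0.051, 1.027).

(0.051, 1.027)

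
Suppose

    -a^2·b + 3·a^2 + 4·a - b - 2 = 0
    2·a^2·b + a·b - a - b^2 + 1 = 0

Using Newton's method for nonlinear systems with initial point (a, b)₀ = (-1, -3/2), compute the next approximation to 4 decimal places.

(-1.2692, -0.8269)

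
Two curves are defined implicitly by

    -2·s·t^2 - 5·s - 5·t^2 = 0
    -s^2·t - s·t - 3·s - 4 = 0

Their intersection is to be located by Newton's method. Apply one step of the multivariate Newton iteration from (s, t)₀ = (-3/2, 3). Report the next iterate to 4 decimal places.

At (-3/2, 3): F = (-10.5000, -1.7500).
Jacobian J = [[-2·t^2 - 5, -4·s·t - 10·t], [-2·s·t - t - 3, -s^2 - s]].
At the point, J = [[-23.0000, -12.0000], [3.0000, -0.7500]] (det J = 53.2500).
Solving J·Δ = −F gives Δ = (0.2465, -1.3474).
Then the next iterate is (s, t)₁ = (-1.2535, 1.6526).

(-1.2535, 1.6526)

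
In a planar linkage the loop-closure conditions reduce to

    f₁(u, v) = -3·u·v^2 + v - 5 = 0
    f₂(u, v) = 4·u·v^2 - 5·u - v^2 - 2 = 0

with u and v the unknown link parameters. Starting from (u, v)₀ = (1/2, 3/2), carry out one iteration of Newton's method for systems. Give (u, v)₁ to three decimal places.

(-4.060, 8.330)

At (1/2, 3/2): F = (-6.875, -2.250).
Jacobian J = [[-3·v^2, -6·u·v + 1], [4·v^2 - 5, 8·u·v - 2·v]].
At the point, J = [[-6.750, -3.500], [4.000, 3.000]] (det J = -6.250).
Solving J·Δ = −F gives Δ = (-4.560, 6.830).
Then the next iterate is (u, v)₁ = (-4.060, 8.330).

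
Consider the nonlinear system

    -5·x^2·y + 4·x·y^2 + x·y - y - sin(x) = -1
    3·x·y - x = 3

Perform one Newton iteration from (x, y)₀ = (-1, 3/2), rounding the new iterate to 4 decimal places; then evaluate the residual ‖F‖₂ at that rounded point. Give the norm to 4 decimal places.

687.8270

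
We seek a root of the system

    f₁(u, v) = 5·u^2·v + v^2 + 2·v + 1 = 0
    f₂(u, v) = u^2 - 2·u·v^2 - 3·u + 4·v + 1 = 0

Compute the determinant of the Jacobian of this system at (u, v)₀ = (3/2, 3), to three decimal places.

J = [[10·u·v, 5·u^2 + 2·v + 2], [2·u - 2·v^2 - 3, -4·u·v + 4]].
At the point, J = [[45.000, 19.250], [-18.000, -14.000]].
det J = -283.500.

-283.500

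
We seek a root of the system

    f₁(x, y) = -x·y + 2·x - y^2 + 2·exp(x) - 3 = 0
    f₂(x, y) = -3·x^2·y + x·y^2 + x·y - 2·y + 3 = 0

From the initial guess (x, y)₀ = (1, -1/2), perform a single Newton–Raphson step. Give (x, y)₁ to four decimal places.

(0.4095, 0.2252)

At (1, -1/2): F = (4.686564, 5.2500).
Jacobian J = [[-y + 2·exp(x) + 2, -x - 2·y], [-6·x·y + y^2 + y, -3·x^2 + 2·x·y + x - 2]].
At the point, J = [[7.936564, 0.0000], [2.7500, -5.0000]] (det J = -39.682818).
Solving J·Δ = −F gives Δ = (-0.5905, 0.7252).
Then the next iterate is (x, y)₁ = (0.4095, 0.2252).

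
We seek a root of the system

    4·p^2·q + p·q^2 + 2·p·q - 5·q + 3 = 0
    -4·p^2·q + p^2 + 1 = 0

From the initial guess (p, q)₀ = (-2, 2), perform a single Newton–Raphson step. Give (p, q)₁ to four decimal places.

At (-2, 2): F = (9.0000, -27.0000).
Jacobian J = [[8·p·q + q^2 + 2·q, 4·p^2 + 2·p·q + 2·p - 5], [-8·p·q + 2·p, -4·p^2]].
At the point, J = [[-24.0000, -1.0000], [28.0000, -16.0000]] (det J = 412.0000).
Solving J·Δ = −F gives Δ = (0.4150, -0.9612).
Then the next iterate is (p, q)₁ = (-1.5850, 1.0388).

(-1.5850, 1.0388)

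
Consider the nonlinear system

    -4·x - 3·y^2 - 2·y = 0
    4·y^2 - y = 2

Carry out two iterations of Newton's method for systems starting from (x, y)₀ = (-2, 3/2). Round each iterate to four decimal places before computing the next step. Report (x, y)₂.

At (-2, 3/2): F = (-1.7500, 5.5000).
Jacobian J = [[-4, -6·y - 2], [0, 8·y - 1]].
At the point, J = [[-4.0000, -11.0000], [0.0000, 11.0000]] (det J = -44.0000).
Solving J·Δ = −F gives Δ = (0.9375, -0.5000).
Then the next iterate is (x, y)₁ = (-1.0625, 1.0000).
Round to (-1.0625, 1.0000) and repeat: F = (-0.7500, 1.0000), J = [[-4.0000, -8.0000], [0.0000, 7.0000]].
Δ = (0.0982, -0.1429), so (x, y)₂ = (-0.9643, 0.8571).

(-0.9643, 0.8571)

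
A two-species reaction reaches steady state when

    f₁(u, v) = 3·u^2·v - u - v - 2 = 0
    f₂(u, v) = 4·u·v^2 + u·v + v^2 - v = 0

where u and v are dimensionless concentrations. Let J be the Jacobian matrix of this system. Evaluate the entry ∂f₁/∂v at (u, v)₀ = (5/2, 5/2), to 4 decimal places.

17.7500

∂f₁/∂v = 3·u^2 - 1.
At (5/2, 5/2) this is 17.7500.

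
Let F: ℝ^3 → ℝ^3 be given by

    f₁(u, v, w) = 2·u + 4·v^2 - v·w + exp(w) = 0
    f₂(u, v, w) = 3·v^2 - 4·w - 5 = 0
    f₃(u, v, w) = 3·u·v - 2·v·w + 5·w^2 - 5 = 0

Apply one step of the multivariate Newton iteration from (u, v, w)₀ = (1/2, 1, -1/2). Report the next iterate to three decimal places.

(-0.481, 0.476, -1.286)

At (1/2, 1, -1/2): F = (6.10653, 0.000, -1.250).
Jacobian J = [[2, 8·v - w, -v + exp(w)], [0, 6·v, -4], [3·v, 3·u - 2·w, -2·v + 10·w]].
At the point, J = [[2.000, 8.500, -0.39347], [0.000, 6.000, -4.000], [3.000, 2.500, -7.000]] (det J = -158.91755).
Solving J·Δ = −F gives Δ = (-0.981, -0.524, -0.786).
Then the next iterate is (u, v, w)₁ = (-0.481, 0.476, -1.286).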